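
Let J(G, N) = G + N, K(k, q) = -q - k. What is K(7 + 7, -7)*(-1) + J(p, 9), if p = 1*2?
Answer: 18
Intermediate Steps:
K(k, q) = -k - q
p = 2
K(7 + 7, -7)*(-1) + J(p, 9) = (-(7 + 7) - 1*(-7))*(-1) + (2 + 9) = (-1*14 + 7)*(-1) + 11 = (-14 + 7)*(-1) + 11 = -7*(-1) + 11 = 7 + 11 = 18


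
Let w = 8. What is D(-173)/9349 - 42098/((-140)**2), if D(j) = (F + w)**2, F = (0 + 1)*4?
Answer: -27910843/13088600 ≈ -2.1325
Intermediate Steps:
F = 4 (F = 1*4 = 4)
D(j) = 144 (D(j) = (4 + 8)**2 = 12**2 = 144)
D(-173)/9349 - 42098/((-140)**2) = 144/9349 - 42098/((-140)**2) = 144*(1/9349) - 42098/19600 = 144/9349 - 42098*1/19600 = 144/9349 - 3007/1400 = -27910843/13088600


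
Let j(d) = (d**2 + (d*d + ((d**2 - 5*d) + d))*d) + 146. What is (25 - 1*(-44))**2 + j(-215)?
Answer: -20010518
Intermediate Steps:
j(d) = 146 + d**2 + d*(-4*d + 2*d**2) (j(d) = (d**2 + (d**2 + (d**2 - 4*d))*d) + 146 = (d**2 + (-4*d + 2*d**2)*d) + 146 = (d**2 + d*(-4*d + 2*d**2)) + 146 = 146 + d**2 + d*(-4*d + 2*d**2))
(25 - 1*(-44))**2 + j(-215) = (25 - 1*(-44))**2 + (146 - 3*(-215)**2 + 2*(-215)**3) = (25 + 44)**2 + (146 - 3*46225 + 2*(-9938375)) = 69**2 + (146 - 138675 - 19876750) = 4761 - 20015279 = -20010518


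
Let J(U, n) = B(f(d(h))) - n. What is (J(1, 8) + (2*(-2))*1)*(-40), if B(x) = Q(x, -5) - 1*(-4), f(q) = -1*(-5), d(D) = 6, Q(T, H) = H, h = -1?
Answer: 520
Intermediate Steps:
f(q) = 5
B(x) = -1 (B(x) = -5 - 1*(-4) = -5 + 4 = -1)
J(U, n) = -1 - n
(J(1, 8) + (2*(-2))*1)*(-40) = ((-1 - 1*8) + (2*(-2))*1)*(-40) = ((-1 - 8) - 4*1)*(-40) = (-9 - 4)*(-40) = -13*(-40) = 520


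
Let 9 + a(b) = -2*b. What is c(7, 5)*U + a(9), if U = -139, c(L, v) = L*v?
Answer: -4892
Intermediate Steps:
a(b) = -9 - 2*b
c(7, 5)*U + a(9) = (7*5)*(-139) + (-9 - 2*9) = 35*(-139) + (-9 - 18) = -4865 - 27 = -4892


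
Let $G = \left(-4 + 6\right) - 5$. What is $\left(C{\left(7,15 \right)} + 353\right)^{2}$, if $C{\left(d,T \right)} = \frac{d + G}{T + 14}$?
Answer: $\frac{104878081}{841} \approx 1.2471 \cdot 10^{5}$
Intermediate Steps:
$G = -3$ ($G = 2 - 5 = -3$)
$C{\left(d,T \right)} = \frac{-3 + d}{14 + T}$ ($C{\left(d,T \right)} = \frac{d - 3}{T + 14} = \frac{-3 + d}{14 + T}$)
$\left(C{\left(7,15 \right)} + 353\right)^{2} = \left(\frac{-3 + 7}{14 + 15} + 353\right)^{2} = \left(\frac{1}{29} \cdot 4 + 353\right)^{2} = \left(\frac{4}{29} + 353\right)^{2} = \left(\frac{10241}{29}\right)^{2} = \frac{104878081}{841}$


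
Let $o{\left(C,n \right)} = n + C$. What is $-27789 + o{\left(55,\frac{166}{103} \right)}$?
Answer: $- \frac{2856436}{103} \approx -27732.0$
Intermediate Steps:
$o{\left(C,n \right)} = C + n$
$-27789 + o{\left(55,\frac{166}{103} \right)} = -27789 + \left(55 + \frac{166}{103}\right) = -27789 + \frac{5831}{103} = - \frac{2856436}{103}$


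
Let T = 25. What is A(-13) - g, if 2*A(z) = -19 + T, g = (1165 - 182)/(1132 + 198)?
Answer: 3007/1330 ≈ 2.2609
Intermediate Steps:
g = 983/1330 ≈ 0.73910
A(z) = 3 (A(z) = (-19 + 25)/2 = (½)*6 = 3)
A(-13) - g = 3 - 1*983/1330 = 3 - 983/1330 = 3007/1330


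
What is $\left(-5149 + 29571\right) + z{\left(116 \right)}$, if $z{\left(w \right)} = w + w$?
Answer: $24654$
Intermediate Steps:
$z{\left(w \right)} = 2 w$
$\left(-5149 + 29571\right) + z{\left(116 \right)} = \left(-5149 + 29571\right) + 2 \cdot 116 = 24422 + 232 = 24654$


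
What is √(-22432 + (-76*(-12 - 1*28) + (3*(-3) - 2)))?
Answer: I*√19403 ≈ 139.29*I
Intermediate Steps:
√(-22432 + (-76*(-12 - 1*28) + (3*(-3) - 2))) = √(-22432 + (-76*(-12 - 28) + (-9 - 2))) = √(-22432 + (-76*(-40) - 11)) = √(-22432 + (3040 - 11)) = √(-22432 + 3029) = √(-19403) = I*√19403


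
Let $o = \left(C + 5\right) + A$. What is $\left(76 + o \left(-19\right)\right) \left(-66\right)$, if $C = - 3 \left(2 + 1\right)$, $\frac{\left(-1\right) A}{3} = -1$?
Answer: $-6270$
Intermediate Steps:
$A = 3$ ($A = \left(-3\right) \left(-1\right) = 3$)
$C = -9$ ($C = \left(-3\right) 3 = -9$)
$o = -1$ ($o = \left(-9 + 5\right) + 3 = -4 + 3 = -1$)
$\left(76 + o \left(-19\right)\right) \left(-66\right) = \left(76 - -19\right) \left(-66\right) = \left(76 + 19\right) \left(-66\right) = 95 \left(-66\right) = -6270$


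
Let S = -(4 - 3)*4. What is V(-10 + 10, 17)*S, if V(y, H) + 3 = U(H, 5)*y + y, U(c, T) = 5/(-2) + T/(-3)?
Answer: 12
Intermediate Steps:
U(c, T) = -5/2 - T/3 (U(c, T) = 5*(-½) + T*(-⅓) = -5/2 - T/3)
S = -4 (S = -1*1*4 = -1*4 = -4)
V(y, H) = -3 - 19*y/6 (V(y, H) = -3 + ((-5/2 - ⅓*5)*y + y) = -3 + ((-5/2 - 5/3)*y + y) = -3 + (-25*y/6 + y) = -3 - 19*y/6)
V(-10 + 10, 17)*S = (-3 - 19*(-10 + 10)/6)*(-4) = (-3 - 19/6*0)*(-4) = (-3 + 0)*(-4) = -3*(-4) = 12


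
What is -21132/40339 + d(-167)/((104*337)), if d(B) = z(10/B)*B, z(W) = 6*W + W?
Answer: -28377331/54376972 ≈ -0.52186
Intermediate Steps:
z(W) = 7*W
d(B) = 70 (d(B) = (7*(10/B))*B = (70/B)*B = 70)
-21132/40339 + d(-167)/((104*337)) = -21132/40339 + 70/((104*337)) = -21132*1/40339 + 70/35048 = -21132/40339 + 70*(1/35048) = -21132/40339 + 35/17524 = -28377331/54376972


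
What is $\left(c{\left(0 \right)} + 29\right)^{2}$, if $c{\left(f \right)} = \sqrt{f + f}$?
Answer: $841$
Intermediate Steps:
$c{\left(f \right)} = \sqrt{2} \sqrt{f}$ ($c{\left(f \right)} = \sqrt{2 f} = \sqrt{2} \sqrt{f}$)
$\left(c{\left(0 \right)} + 29\right)^{2} = \left(\sqrt{2} \sqrt{0} + 29\right)^{2} = \left(\sqrt{2} \cdot 0 + 29\right)^{2} = \left(0 + 29\right)^{2} = 29^{2} = 841$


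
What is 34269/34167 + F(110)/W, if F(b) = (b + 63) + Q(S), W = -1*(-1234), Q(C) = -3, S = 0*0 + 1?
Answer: 8016056/7027013 ≈ 1.1407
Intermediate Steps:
S = 1 (S = 0 + 1 = 1)
W = 1234
F(b) = 60 + b (F(b) = (b + 63) - 3 = (63 + b) - 3 = 60 + b)
34269/34167 + F(110)/W = 34269/34167 + (60 + 110)/1234 = 34269*(1/34167) + 170*(1/1234) = 11423/11389 + 85/617 = 8016056/7027013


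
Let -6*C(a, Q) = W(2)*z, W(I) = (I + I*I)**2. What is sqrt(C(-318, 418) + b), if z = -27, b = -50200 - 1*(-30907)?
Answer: I*sqrt(19131) ≈ 138.31*I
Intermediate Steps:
b = -19293 (b = -50200 + 30907 = -19293)
W(I) = (I + I**2)**2
C(a, Q) = 162 (C(a, Q) = -2**2*(1 + 2)**2*(-27)/6 = -4*3**2*(-27)/6 = -4*9*(-27)/6 = -6*(-27) = -1/6*(-972) = 162)
sqrt(C(-318, 418) + b) = sqrt(162 - 19293) = sqrt(-19131) = I*sqrt(19131)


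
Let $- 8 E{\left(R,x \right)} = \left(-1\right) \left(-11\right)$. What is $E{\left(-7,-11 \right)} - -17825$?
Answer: $\frac{142589}{8} \approx 17824.0$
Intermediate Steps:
$E{\left(R,x \right)} = - \frac{11}{8}$ ($E{\left(R,x \right)} = - \frac{\left(-1\right) \left(-11\right)}{8} = \left(- \frac{1}{8}\right) 11 = - \frac{11}{8}$)
$E{\left(-7,-11 \right)} - -17825 = - \frac{11}{8} - -17825 = - \frac{11}{8} + 17825 = \frac{142589}{8}$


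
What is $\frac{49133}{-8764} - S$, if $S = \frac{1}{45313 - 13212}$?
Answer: $- \frac{225318171}{40190452} \approx -5.6063$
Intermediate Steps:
$S = \frac{1}{32101} \approx 3.1152 \cdot 10^{-5}$
$\frac{49133}{-8764} - S = \frac{49133}{-8764} - \frac{1}{32101} = 49133 \left(- \frac{1}{8764}\right) - \frac{1}{32101} = - \frac{7019}{1252} - \frac{1}{32101} = - \frac{225318171}{40190452}$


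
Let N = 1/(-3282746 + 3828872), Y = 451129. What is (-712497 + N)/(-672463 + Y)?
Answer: 389113136621/120876252084 ≈ 3.2191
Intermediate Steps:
N = 1/546126 ≈ 1.8311e-6
(-712497 + N)/(-672463 + Y) = (-712497 + 1/546126)/(-672463 + 451129) = -389113136621/546126/(-221334) = -389113136621/546126*(-1/221334) = 389113136621/120876252084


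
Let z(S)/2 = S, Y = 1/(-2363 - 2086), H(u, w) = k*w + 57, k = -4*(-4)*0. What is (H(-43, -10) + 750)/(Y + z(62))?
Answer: 3590343/551675 ≈ 6.5081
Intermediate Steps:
k = 0 (k = 16*0 = 0)
H(u, w) = 57 (H(u, w) = 0*w + 57 = 0 + 57 = 57)
Y = -1/4449 (Y = 1/(-4449) = -1/4449 ≈ -0.00022477)
z(S) = 2*S
(H(-43, -10) + 750)/(Y + z(62)) = (57 + 750)/(-1/4449 + 2*62) = 807/(-1/4449 + 124) = 807/(551675/4449) = 807*(4449/551675) = 3590343/551675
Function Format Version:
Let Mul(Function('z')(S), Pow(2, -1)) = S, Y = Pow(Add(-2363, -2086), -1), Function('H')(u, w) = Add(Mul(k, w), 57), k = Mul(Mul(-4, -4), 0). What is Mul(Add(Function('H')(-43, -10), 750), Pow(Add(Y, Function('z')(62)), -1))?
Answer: Rational(3590343, 551675) ≈ 6.5081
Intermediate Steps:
k = 0 (k = Mul(16, 0) = 0)
Function('H')(u, w) = 57 (Function('H')(u, w) = Add(Mul(0, w), 57) = Add(0, 57) = 57)
Y = Rational(-1, 4449) (Y = Pow(-4449, -1) = Rational(-1, 4449) ≈ -0.00022477)
Function('z')(S) = Mul(2, S)
Mul(Add(Function('H')(-43, -10), 750), Pow(Add(Y, Function('z')(62)), -1)) = Mul(Add(57, 750), Pow(Add(Rational(-1, 4449), Mul(2, 62)), -1)) = Mul(807, Pow(Add(Rational(-1, 4449), 124), -1)) = Mul(807, Pow(Rational(551675, 4449), -1)) = Mul(807, Rational(4449, 551675)) = Rational(3590343, 551675)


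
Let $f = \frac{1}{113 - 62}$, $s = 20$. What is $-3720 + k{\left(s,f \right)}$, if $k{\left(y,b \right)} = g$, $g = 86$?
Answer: $-3634$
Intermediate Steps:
$f = \frac{1}{51} \approx 0.019608$
$k{\left(y,b \right)} = 86$
$-3720 + k{\left(s,f \right)} = -3720 + 86 = -3634$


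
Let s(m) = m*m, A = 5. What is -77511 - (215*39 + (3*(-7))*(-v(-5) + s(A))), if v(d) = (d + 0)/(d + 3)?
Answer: -170847/2 ≈ -85424.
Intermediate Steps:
v(d) = d/(3 + d)
s(m) = m**2
-77511 - (215*39 + (3*(-7))*(-v(-5) + s(A))) = -77511 - (215*39 + (3*(-7))*(-(-5)/(3 - 5) + 5**2)) = -77511 - (8385 - 21*(-(-5)/(-2) + 25)) = -77511 - (8385 - 21*(-(-5)*(-1)/2 + 25)) = -77511 - (8385 - 21*(-1*5/2 + 25)) = -77511 - (8385 - 21*(-5/2 + 25)) = -77511 - (8385 - 21*45/2) = -77511 - (8385 - 945/2) = -77511 - 1*15825/2 = -77511 - 15825/2 = -170847/2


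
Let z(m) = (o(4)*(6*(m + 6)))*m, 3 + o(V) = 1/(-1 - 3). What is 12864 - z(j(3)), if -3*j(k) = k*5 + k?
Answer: 12864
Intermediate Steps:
j(k) = -2*k (j(k) = -(k*5 + k)/3 = -(5*k + k)/3 = -2*k)
o(V) = -13/4 (o(V) = -3 + 1/(-1 - 3) = -3 + 1/(-4) = -3 - 1/4 = -13/4)
z(m) = m*(-117 - 39*m/2) (z(m) = (-39*(m + 6)/2)*m = (-39*(6 + m)/2)*m = (-13*(36 + 6*m)/4)*m = (-117 - 39*m/2)*m = m*(-117 - 39*m/2))
12864 - z(j(3)) = 12864 - (-39)*(-2*3)*(6 - 2*3)/2 = 12864 - (-39)*(-6)*(6 - 6)/2 = 12864 - (-39)*(-6)*0/2 = 12864 - 1*0 = 12864 + 0 = 12864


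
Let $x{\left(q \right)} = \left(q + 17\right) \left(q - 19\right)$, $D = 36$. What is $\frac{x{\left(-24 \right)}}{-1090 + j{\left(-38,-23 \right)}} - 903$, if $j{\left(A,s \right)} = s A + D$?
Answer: $- \frac{162841}{180} \approx -904.67$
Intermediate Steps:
$x{\left(q \right)} = \left(-19 + q\right) \left(17 + q\right)$ ($x{\left(q \right)} = \left(17 + q\right) \left(-19 + q\right) = \left(-19 + q\right) \left(17 + q\right)$)
$j{\left(A,s \right)} = 36 + A s$ ($j{\left(A,s \right)} = s A + 36 = A s + 36 = 36 + A s$)
$\frac{x{\left(-24 \right)}}{-1090 + j{\left(-38,-23 \right)}} - 903 = \frac{-323 + \left(-24\right)^{2} - -48}{-1090 + \left(36 - -874\right)} - 903 = \frac{-323 + 576 + 48}{-1090 + \left(36 + 874\right)} - 903 = \frac{301}{-1090 + 910} - 903 = \frac{301}{-180} - 903 = 301 \left(- \frac{1}{180}\right) - 903 = - \frac{301}{180} - 903 = - \frac{162841}{180}$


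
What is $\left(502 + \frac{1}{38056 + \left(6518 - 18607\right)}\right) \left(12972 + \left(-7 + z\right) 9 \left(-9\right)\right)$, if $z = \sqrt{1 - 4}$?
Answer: $\frac{176486754465}{25967} - \frac{1055870235 i \sqrt{3}}{25967} \approx 6.7966 \cdot 10^{6} - 70429.0 i$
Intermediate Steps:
$z = i \sqrt{3}$ ($z = \sqrt{-3} = i \sqrt{3} \approx 1.732 i$)
$\left(502 + \frac{1}{38056 + \left(6518 - 18607\right)}\right) \left(12972 + \left(-7 + z\right) 9 \left(-9\right)\right) = \left(502 + \frac{1}{38056 + \left(6518 - 18607\right)}\right) \left(12972 + \left(-7 + i \sqrt{3}\right) 9 \left(-9\right)\right) = \left(502 + \frac{1}{38056 + \left(6518 - 18607\right)}\right) \left(12972 + \left(-63 + 9 i \sqrt{3}\right) \left(-9\right)\right) = \left(502 + \frac{1}{38056 - 12089}\right) \left(12972 + \left(567 - 81 i \sqrt{3}\right)\right) = \left(502 + \frac{1}{25967}\right) \left(13539 - 81 i \sqrt{3}\right) = \frac{13035435 \left(13539 - 81 i \sqrt{3}\right)}{25967} = \frac{176486754465}{25967} - \frac{1055870235 i \sqrt{3}}{25967}$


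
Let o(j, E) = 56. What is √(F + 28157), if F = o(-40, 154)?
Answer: √28213 ≈ 167.97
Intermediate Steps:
F = 56
√(F + 28157) = √(56 + 28157) = √28213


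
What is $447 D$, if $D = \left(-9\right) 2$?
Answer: $-8046$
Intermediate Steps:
$D = -18$
$447 D = 447 \left(-18\right) = -8046$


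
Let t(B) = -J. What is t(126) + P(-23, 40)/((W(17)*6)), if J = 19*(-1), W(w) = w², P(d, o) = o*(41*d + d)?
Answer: -949/289 ≈ -3.2837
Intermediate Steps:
P(d, o) = 42*d*o (P(d, o) = o*(42*d) = 42*d*o)
J = -19
t(B) = 19 (t(B) = -1*(-19) = 19)
t(126) + P(-23, 40)/((W(17)*6)) = 19 + (42*(-23)*40)/((17²*6)) = 19 - 38640/(289*6) = 19 - 38640/1734 = 19 - 38640*1/1734 = 19 - 6440/289 = -949/289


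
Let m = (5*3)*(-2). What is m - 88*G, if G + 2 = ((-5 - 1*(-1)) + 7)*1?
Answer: -118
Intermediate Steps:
G = 1 (G = -2 + ((-5 - 1*(-1)) + 7)*1 = -2 + ((-5 + 1) + 7)*1 = -2 + (-4 + 7)*1 = -2 + 3*1 = -2 + 3 = 1)
m = -30 (m = 15*(-2) = -30)
m - 88*G = -30 - 88*1 = -30 - 88 = -118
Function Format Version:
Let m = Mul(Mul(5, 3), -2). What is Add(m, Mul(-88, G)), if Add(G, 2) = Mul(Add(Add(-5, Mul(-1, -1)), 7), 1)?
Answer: -118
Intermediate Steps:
G = 1 (G = Add(-2, Mul(Add(Add(-5, Mul(-1, -1)), 7), 1)) = Add(-2, Mul(Add(Add(-5, 1), 7), 1)) = Add(-2, Mul(Add(-4, 7), 1)) = Add(-2, Mul(3, 1)) = Add(-2, 3) = 1)
m = -30 (m = Mul(15, -2) = -30)
Add(m, Mul(-88, G)) = Add(-30, Mul(-88, 1)) = Add(-30, -88) = -118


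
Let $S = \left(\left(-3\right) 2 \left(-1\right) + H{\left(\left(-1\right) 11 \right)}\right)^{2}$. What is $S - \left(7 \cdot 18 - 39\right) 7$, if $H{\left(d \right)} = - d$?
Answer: $-320$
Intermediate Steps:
$S = 289$ ($S = \left(\left(-3\right) 2 \left(-1\right) - \left(-1\right) 11\right)^{2} = \left(\left(-6\right) \left(-1\right) - -11\right)^{2} = \left(6 + 11\right)^{2} = 17^{2} = 289$)
$S - \left(7 \cdot 18 - 39\right) 7 = 289 - \left(7 \cdot 18 - 39\right) 7 = 289 - \left(126 - 39\right) 7 = 289 - 87 \cdot 7 = 289 - 609 = -320$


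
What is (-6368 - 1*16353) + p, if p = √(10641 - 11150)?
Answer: -22721 + I*√509 ≈ -22721.0 + 22.561*I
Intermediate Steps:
p = I*√509 (p = √(-509) = I*√509 ≈ 22.561*I)
(-6368 - 1*16353) + p = (-6368 - 1*16353) + I*√509 = (-6368 - 16353) + I*√509 = -22721 + I*√509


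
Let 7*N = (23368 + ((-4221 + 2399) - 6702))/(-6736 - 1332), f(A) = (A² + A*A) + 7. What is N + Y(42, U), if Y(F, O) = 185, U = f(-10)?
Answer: 2608304/14119 ≈ 184.74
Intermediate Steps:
f(A) = 7 + 2*A² (f(A) = (A² + A²) + 7 = 2*A² + 7 = 7 + 2*A²)
U = 207 (U = 7 + 2*(-10)² = 7 + 2*100 = 7 + 200 = 207)
N = -3711/14119 (N = ((23368 + ((-4221 + 2399) - 6702))/(-6736 - 1332))/7 = ((23368 + (-1822 - 6702))/(-8068))/7 = ((23368 - 8524)*(-1/8068))/7 = (14844*(-1/8068))/7 = (⅐)*(-3711/2017) = -3711/14119 ≈ -0.26284)
N + Y(42, U) = -3711/14119 + 185 = 2608304/14119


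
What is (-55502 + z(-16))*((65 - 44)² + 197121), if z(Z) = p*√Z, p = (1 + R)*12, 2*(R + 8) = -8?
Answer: -10965086124 - 104312736*I ≈ -1.0965e+10 - 1.0431e+8*I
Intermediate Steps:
R = -12 (R = -8 + (½)*(-8) = -8 - 4 = -12)
p = -132 (p = (1 - 12)*12 = -11*12 = -132)
z(Z) = -132*√Z
(-55502 + z(-16))*((65 - 44)² + 197121) = (-55502 - 528*I)*((65 - 44)² + 197121) = (-55502 - 528*I)*(21² + 197121) = (-55502 - 528*I)*(441 + 197121) = (-55502 - 528*I)*197562 = -10965086124 - 104312736*I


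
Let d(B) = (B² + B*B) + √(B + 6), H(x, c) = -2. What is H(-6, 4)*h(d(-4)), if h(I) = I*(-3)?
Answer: 192 + 6*√2 ≈ 200.49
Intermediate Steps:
d(B) = √(6 + B) + 2*B² (d(B) = (B² + B²) + √(6 + B) = 2*B² + √(6 + B) = √(6 + B) + 2*B²)
h(I) = -3*I
H(-6, 4)*h(d(-4)) = -(-6)*(√(6 - 4) + 2*(-4)²) = -(-6)*(√2 + 2*16) = -(-6)*(√2 + 32) = -(-6)*(32 + √2) = -2*(-96 - 3*√2) = 192 + 6*√2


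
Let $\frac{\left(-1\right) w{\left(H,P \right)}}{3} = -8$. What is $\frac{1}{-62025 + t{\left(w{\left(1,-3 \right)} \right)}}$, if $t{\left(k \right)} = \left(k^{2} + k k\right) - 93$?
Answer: $- \frac{1}{60966} \approx -1.6403 \cdot 10^{-5}$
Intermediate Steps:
$w{\left(H,P \right)} = 24$ ($w{\left(H,P \right)} = \left(-3\right) \left(-8\right) = 24$)
$t{\left(k \right)} = -93 + 2 k^{2}$ ($t{\left(k \right)} = \left(k^{2} + k^{2}\right) - 93 = 2 k^{2} - 93 = -93 + 2 k^{2}$)
$\frac{1}{-62025 + t{\left(w{\left(1,-3 \right)} \right)}} = \frac{1}{-62025 - \left(93 - 2 \cdot 24^{2}\right)} = \frac{1}{-62025 + \left(-93 + 2 \cdot 576\right)} = \frac{1}{-62025 + \left(-93 + 1152\right)} = \frac{1}{-62025 + 1059} = \frac{1}{-60966} = - \frac{1}{60966}$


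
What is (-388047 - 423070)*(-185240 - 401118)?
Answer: 475604941886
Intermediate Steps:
(-388047 - 423070)*(-185240 - 401118) = -811117*(-586358) = 475604941886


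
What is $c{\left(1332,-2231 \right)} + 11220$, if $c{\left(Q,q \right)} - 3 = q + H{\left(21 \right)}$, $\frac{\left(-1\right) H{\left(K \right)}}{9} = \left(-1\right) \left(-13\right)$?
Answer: $8875$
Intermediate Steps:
$H{\left(K \right)} = -117$ ($H{\left(K \right)} = - 9 \left(\left(-1\right) \left(-13\right)\right) = \left(-9\right) 13 = -117$)
$c{\left(Q,q \right)} = -114 + q$ ($c{\left(Q,q \right)} = 3 + \left(q - 117\right) = 3 + \left(-117 + q\right) = -114 + q$)
$c{\left(1332,-2231 \right)} + 11220 = \left(-114 - 2231\right) + 11220 = -2345 + 11220 = 8875$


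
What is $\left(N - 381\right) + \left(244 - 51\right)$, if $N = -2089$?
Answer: $-2277$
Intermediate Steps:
$\left(N - 381\right) + \left(244 - 51\right) = \left(-2089 - 381\right) + \left(244 - 51\right) = -2470 + 193 = -2277$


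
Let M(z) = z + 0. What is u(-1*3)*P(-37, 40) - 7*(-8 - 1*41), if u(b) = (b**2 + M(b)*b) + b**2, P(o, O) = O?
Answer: 1423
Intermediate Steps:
M(z) = z
u(b) = 3*b**2 (u(b) = (b**2 + b*b) + b**2 = (b**2 + b**2) + b**2 = 2*b**2 + b**2 = 3*b**2)
u(-1*3)*P(-37, 40) - 7*(-8 - 1*41) = (3*(-1*3)**2)*40 - 7*(-8 - 1*41) = (3*(-3)**2)*40 - 7*(-8 - 41) = (3*9)*40 - 7*(-49) = 27*40 + 343 = 1080 + 343 = 1423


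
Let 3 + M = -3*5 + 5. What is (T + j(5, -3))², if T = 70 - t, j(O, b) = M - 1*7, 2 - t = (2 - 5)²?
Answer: 3249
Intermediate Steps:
M = -13 (M = -3 + (-3*5 + 5) = -3 + (-15 + 5) = -3 - 10 = -13)
t = -7 (t = 2 - (2 - 5)² = 2 - 1*(-3)² = 2 - 1*9 = 2 - 9 = -7)
j(O, b) = -20 (j(O, b) = -13 - 1*7 = -13 - 7 = -20)
T = 77 (T = 70 - 1*(-7) = 70 + 7 = 77)
(T + j(5, -3))² = (77 - 20)² = 57² = 3249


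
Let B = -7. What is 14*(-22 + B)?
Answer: -406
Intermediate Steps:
14*(-22 + B) = 14*(-22 - 7) = 14*(-29) = -406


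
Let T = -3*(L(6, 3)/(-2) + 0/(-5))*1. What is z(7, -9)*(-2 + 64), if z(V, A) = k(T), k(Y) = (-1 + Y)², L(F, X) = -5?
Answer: 8959/2 ≈ 4479.5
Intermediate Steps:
T = -15/2 (T = -3*(-5/(-2) + 0/(-5))*1 = -3*(-5*(-½) + 0*(-⅕))*1 = -3*(5/2 + 0)*1 = -3*5/2*1 = -15/2*1 = -15/2 ≈ -7.5000)
z(V, A) = 289/4 (z(V, A) = (-1 - 15/2)² = (-17/2)² = 289/4)
z(7, -9)*(-2 + 64) = 289*(-2 + 64)/4 = (289/4)*62 = 8959/2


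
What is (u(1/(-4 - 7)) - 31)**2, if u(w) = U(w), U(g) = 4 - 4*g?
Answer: 85849/121 ≈ 709.50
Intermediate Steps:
u(w) = 4 - 4*w
(u(1/(-4 - 7)) - 31)**2 = ((4 - 4/(-4 - 7)) - 31)**2 = ((4 - 4/(-11)) - 31)**2 = ((4 - 4*(-1/11)) - 31)**2 = ((4 + 4/11) - 31)**2 = (48/11 - 31)**2 = (-293/11)**2 = 85849/121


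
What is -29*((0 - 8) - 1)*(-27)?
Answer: -7047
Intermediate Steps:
-29*((0 - 8) - 1)*(-27) = -29*(-8 - 1)*(-27) = -29*(-9)*(-27) = 261*(-27) = -7047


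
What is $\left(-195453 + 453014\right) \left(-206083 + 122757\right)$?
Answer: $-21461527886$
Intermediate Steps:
$\left(-195453 + 453014\right) \left(-206083 + 122757\right) = 257561 \left(-83326\right) = -21461527886$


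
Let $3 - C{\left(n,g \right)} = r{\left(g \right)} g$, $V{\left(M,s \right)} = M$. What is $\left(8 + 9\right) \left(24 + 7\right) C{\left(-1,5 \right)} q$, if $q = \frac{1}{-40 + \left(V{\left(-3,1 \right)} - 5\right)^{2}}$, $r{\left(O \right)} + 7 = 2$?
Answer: $\frac{3689}{6} \approx 614.83$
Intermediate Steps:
$r{\left(O \right)} = -5$ ($r{\left(O \right)} = -7 + 2 = -5$)
$C{\left(n,g \right)} = 3 + 5 g$ ($C{\left(n,g \right)} = 3 - - 5 g = 3 + 5 g$)
$q = \frac{1}{24}$ ($q = \frac{1}{-40 + \left(-3 - 5\right)^{2}} = \frac{1}{-40 + \left(-8\right)^{2}} = \frac{1}{-40 + 64} = \frac{1}{24} \approx 0.041667$)
$\left(8 + 9\right) \left(24 + 7\right) C{\left(-1,5 \right)} q = \left(8 + 9\right) \left(24 + 7\right) \left(3 + 5 \cdot 5\right) \frac{1}{24} = 17 \cdot 31 \left(3 + 25\right) \frac{1}{24} = 527 \cdot 28 \cdot \frac{1}{24} = 14756 \cdot \frac{1}{24} = \frac{3689}{6}$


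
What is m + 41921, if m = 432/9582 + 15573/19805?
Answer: 1325928207826/31628585 ≈ 41922.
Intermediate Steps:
m = 26296041/31628585 (m = 432*(1/9582) + 15573*(1/19805) = 72/1597 + 15573/19805 = 26296041/31628585 ≈ 0.83140)
m + 41921 = 26296041/31628585 + 41921 = 1325928207826/31628585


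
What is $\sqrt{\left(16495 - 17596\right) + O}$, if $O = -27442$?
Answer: $i \sqrt{28543} \approx 168.95 i$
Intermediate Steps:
$\sqrt{\left(16495 - 17596\right) + O} = \sqrt{\left(16495 - 17596\right) - 27442} = \sqrt{-1101 - 27442} = \sqrt{-28543} = i \sqrt{28543}$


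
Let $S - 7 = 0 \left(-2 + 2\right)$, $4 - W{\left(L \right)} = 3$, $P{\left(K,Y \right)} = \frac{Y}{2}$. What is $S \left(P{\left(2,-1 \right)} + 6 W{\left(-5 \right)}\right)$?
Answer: $\frac{77}{2} \approx 38.5$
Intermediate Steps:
$P{\left(K,Y \right)} = \frac{Y}{2}$ ($P{\left(K,Y \right)} = Y \frac{1}{2} = \frac{Y}{2}$)
$W{\left(L \right)} = 1$ ($W{\left(L \right)} = 4 - 3 = 1$)
$S = 7$ ($S = 7 + 0 \left(-2 + 2\right) = 7 + 0 \cdot 0 = 7 + 0 = 7$)
$S \left(P{\left(2,-1 \right)} + 6 W{\left(-5 \right)}\right) = 7 \left(\frac{1}{2} \left(-1\right) + 6 \cdot 1\right) = 7 \left(- \frac{1}{2} + 6\right) = 7 \cdot \frac{11}{2} = \frac{77}{2}$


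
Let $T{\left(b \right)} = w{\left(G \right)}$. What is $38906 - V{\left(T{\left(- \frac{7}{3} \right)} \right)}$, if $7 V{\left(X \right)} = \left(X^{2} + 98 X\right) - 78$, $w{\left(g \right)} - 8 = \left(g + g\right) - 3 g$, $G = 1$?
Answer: $\frac{271685}{7} \approx 38812.0$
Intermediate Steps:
$w{\left(g \right)} = 8 - g$ ($w{\left(g \right)} = 8 + \left(\left(g + g\right) - 3 g\right) = 8 + \left(2 g - 3 g\right) = 8 - g$)
$T{\left(b \right)} = 7$ ($T{\left(b \right)} = 8 - 1 = 7$)
$V{\left(X \right)} = - \frac{78}{7} + 14 X + \frac{X^{2}}{7}$ ($V{\left(X \right)} = \frac{\left(X^{2} + 98 X\right) - 78}{7} = \frac{-78 + X^{2} + 98 X}{7} = - \frac{78}{7} + 14 X + \frac{X^{2}}{7}$)
$38906 - V{\left(T{\left(- \frac{7}{3} \right)} \right)} = 38906 - \left(- \frac{78}{7} + 14 \cdot 7 + \frac{7^{2}}{7}\right) = 38906 - \left(- \frac{78}{7} + 98 + \frac{1}{7} \cdot 49\right) = 38906 - \left(- \frac{78}{7} + 98 + 7\right) = 38906 - \frac{657}{7} = \frac{271685}{7}$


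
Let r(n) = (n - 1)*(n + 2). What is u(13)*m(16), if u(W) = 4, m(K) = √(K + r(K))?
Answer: 4*√286 ≈ 67.646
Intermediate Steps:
r(n) = (-1 + n)*(2 + n)
m(K) = √(-2 + K² + 2*K) (m(K) = √(K + (-2 + K + K²)) = √(-2 + K² + 2*K))
u(13)*m(16) = 4*√(-2 + 16² + 2*16) = 4*√(-2 + 256 + 32) = 4*√286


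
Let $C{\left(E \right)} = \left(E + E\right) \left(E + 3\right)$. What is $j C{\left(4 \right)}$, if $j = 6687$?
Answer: $374472$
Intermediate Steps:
$C{\left(E \right)} = 2 E \left(3 + E\right)$
$j C{\left(4 \right)} = 6687 \cdot 2 \cdot 4 \left(3 + 4\right) = 6687 \cdot 2 \cdot 4 \cdot 7 = 6687 \cdot 56 = 374472$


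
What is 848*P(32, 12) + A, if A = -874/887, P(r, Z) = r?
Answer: 24068758/887 ≈ 27135.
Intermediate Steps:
A = -874/887 (A = -874*1/887 = -874/887 ≈ -0.98534)
848*P(32, 12) + A = 848*32 - 874/887 = 27136 - 874/887 = 24068758/887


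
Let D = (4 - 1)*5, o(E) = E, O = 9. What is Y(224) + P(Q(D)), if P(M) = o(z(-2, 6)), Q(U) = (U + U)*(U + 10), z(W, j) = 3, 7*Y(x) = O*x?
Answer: 291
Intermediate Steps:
Y(x) = 9*x/7 (Y(x) = (9*x)/7 = 9*x/7)
D = 15 (D = 3*5 = 15)
Q(U) = 2*U*(10 + U) (Q(U) = (2*U)*(10 + U) = 2*U*(10 + U))
P(M) = 3
Y(224) + P(Q(D)) = (9/7)*224 + 3 = 288 + 3 = 291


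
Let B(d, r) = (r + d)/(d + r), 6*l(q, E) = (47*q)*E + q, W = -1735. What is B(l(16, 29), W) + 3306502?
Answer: 3306503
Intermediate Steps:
l(q, E) = q/6 + 47*E*q/6 (l(q, E) = ((47*q)*E + q)/6 = (47*E*q + q)/6 = (q + 47*E*q)/6 = q/6 + 47*E*q/6)
B(d, r) = 1 (B(d, r) = (d + r)/(d + r) = 1)
B(l(16, 29), W) + 3306502 = 1 + 3306502 = 3306503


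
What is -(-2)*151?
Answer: 302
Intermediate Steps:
-(-2)*151 = -2*(-151) = 302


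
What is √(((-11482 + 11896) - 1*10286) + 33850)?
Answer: √23978 ≈ 154.85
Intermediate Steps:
√(((-11482 + 11896) - 1*10286) + 33850) = √((414 - 10286) + 33850) = √(-9872 + 33850) = √23978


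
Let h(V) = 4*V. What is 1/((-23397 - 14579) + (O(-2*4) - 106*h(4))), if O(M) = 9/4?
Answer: -4/158679 ≈ -2.5208e-5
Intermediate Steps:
O(M) = 9/4 (O(M) = 9*(1/4) = 9/4)
1/((-23397 - 14579) + (O(-2*4) - 106*h(4))) = 1/((-23397 - 14579) + (9/4 - 424*4)) = 1/(-37976 + (9/4 - 106*16)) = 1/(-37976 + (9/4 - 1696)) = 1/(-37976 - 6775/4) = 1/(-158679/4) = -4/158679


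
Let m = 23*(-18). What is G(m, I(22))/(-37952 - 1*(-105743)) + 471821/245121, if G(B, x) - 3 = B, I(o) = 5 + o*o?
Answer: 10628157560/5538999237 ≈ 1.9188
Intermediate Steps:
I(o) = 5 + o**2
m = -414
G(B, x) = 3 + B
G(m, I(22))/(-37952 - 1*(-105743)) + 471821/245121 = (3 - 414)/(-37952 - 1*(-105743)) + 471821/245121 = -411/(-37952 + 105743) + 471821*(1/245121) = -411/67791 + 471821/245121 = -411*1/67791 + 471821/245121 = -137/22597 + 471821/245121 = 10628157560/5538999237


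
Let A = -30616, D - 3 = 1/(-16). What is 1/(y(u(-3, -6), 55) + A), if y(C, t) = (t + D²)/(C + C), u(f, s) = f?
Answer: -1536/47042465 ≈ -3.2651e-5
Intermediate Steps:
D = 47/16 (D = 3 + 1/(-16) = 3 - 1/16 = 47/16 ≈ 2.9375)
y(C, t) = (2209/256 + t)/(2*C) (y(C, t) = (t + (47/16)²)/(C + C) = (t + 2209/256)/((2*C)) = (2209/256 + t)*(1/(2*C)) = (2209/256 + t)/(2*C))
1/(y(u(-3, -6), 55) + A) = 1/((1/512)*(2209 + 256*55)/(-3) - 30616) = 1/((1/512)*(-⅓)*(2209 + 14080) - 30616) = 1/((1/512)*(-⅓)*16289 - 30616) = 1/(-16289/1536 - 30616) = 1/(-47042465/1536) = -1536/47042465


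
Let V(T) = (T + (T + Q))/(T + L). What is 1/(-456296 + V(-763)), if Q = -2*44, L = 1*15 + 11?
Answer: -737/336288538 ≈ -2.1916e-6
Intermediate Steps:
L = 26 (L = 15 + 11 = 26)
Q = -88
V(T) = (-88 + 2*T)/(26 + T) (V(T) = (T + (T - 88))/(T + 26) = (T + (-88 + T))/(26 + T) = (-88 + 2*T)/(26 + T))
1/(-456296 + V(-763)) = 1/(-456296 + 2*(-44 - 763)/(26 - 763)) = 1/(-456296 + 2*(-807)/(-737)) = 1/(-456296 + 2*(-1/737)*(-807)) = 1/(-456296 + 1614/737) = 1/(-336288538/737) = -737/336288538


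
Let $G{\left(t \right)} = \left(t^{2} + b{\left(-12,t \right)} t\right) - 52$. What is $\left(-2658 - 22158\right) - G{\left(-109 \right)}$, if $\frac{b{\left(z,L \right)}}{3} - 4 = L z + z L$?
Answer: $820095$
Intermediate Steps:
$b{\left(z,L \right)} = 12 + 6 L z$ ($b{\left(z,L \right)} = 12 + 3 \left(L z + z L\right) = 12 + 3 \left(L z + L z\right) = 12 + 3 \cdot 2 L z = 12 + 6 L z$)
$G{\left(t \right)} = -52 + t^{2} + t \left(12 - 72 t\right)$ ($G{\left(t \right)} = \left(t^{2} + \left(12 + 6 t \left(-12\right)\right) t\right) - 52 = \left(t^{2} + \left(12 - 72 t\right) t\right) - 52 = \left(t^{2} + t \left(12 - 72 t\right)\right) - 52 = -52 + t^{2} + t \left(12 - 72 t\right)$)
$\left(-2658 - 22158\right) - G{\left(-109 \right)} = \left(-2658 - 22158\right) - \left(-52 - 71 \left(-109\right)^{2} + 12 \left(-109\right)\right) = \left(-2658 - 22158\right) - \left(-52 - 843551 - 1308\right) = -24816 - \left(-52 - 843551 - 1308\right) = -24816 - -844911 = -24816 + 844911 = 820095$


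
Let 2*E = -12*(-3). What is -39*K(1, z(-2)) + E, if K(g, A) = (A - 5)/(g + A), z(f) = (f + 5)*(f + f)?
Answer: -465/11 ≈ -42.273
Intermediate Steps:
z(f) = 2*f*(5 + f) (z(f) = (5 + f)*(2*f) = 2*f*(5 + f))
K(g, A) = (-5 + A)/(A + g)
E = 18 (E = (-12*(-3))/2 = (1/2)*36 = 18)
-39*K(1, z(-2)) + E = -39*(-5 + 2*(-2)*(5 - 2))/(2*(-2)*(5 - 2) + 1) + 18 = -39*(-5 + 2*(-2)*3)/(2*(-2)*3 + 1) + 18 = -39*(-5 - 12)/(-12 + 1) + 18 = -39*(-17)/(-11) + 18 = -(-39)*(-17)/11 + 18 = -39*17/11 + 18 = -663/11 + 18 = -465/11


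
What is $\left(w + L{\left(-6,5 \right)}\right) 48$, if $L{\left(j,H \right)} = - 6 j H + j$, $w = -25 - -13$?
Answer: $7776$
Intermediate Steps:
$w = -12$ ($w = -25 + 13 = -12$)
$L{\left(j,H \right)} = j - 6 H j$ ($L{\left(j,H \right)} = - 6 H j + j = j - 6 H j$)
$\left(w + L{\left(-6,5 \right)}\right) 48 = \left(-12 - 6 \left(1 - 30\right)\right) 48 = \left(-12 - -174\right) 48 = \left(-12 + 174\right) 48 = 162 \cdot 48 = 7776$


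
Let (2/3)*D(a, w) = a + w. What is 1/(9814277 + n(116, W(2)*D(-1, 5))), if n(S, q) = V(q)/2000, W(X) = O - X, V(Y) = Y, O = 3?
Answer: 1000/9814277003 ≈ 1.0189e-7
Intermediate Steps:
W(X) = 3 - X
D(a, w) = 3*a/2 + 3*w/2 (D(a, w) = 3*(a + w)/2 = 3*a/2 + 3*w/2)
n(S, q) = q/2000
1/(9814277 + n(116, W(2)*D(-1, 5))) = 1/(9814277 + ((3 - 1*2)*((3/2)*(-1) + (3/2)*5))/2000) = 1/(9814277 + ((3 - 2)*(-3/2 + 15/2))/2000) = 1/(9814277 + (1*6)/2000) = 1/(9814277 + (1/2000)*6) = 1/(9814277 + 3/1000) = 1/(9814277003/1000) = 1000/9814277003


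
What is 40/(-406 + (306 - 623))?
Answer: -40/723 ≈ -0.055325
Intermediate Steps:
40/(-406 + (306 - 623)) = 40/(-406 - 317) = 40/(-723) = -1/723*40 = -40/723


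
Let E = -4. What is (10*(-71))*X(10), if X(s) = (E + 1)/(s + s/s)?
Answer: 2130/11 ≈ 193.64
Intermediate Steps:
X(s) = -3/(1 + s) (X(s) = (-4 + 1)/(s + s/s) = -3/(s + 1) = -3/(1 + s))
(10*(-71))*X(10) = (10*(-71))*(-3/(1 + 10)) = -(-2130)/11 = -710*(-3/11) = 2130/11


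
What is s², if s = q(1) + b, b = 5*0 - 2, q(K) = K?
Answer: 1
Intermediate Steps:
b = -2 (b = 0 - 2 = -2)
s = -1 (s = 1 - 2 = -1)
s² = (-1)² = 1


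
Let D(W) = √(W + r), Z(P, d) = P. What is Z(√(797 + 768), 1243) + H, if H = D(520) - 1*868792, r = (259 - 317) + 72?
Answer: -868792 + √534 + √1565 ≈ -8.6873e+5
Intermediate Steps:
r = 14 (r = -58 + 72 = 14)
D(W) = √(14 + W) (D(W) = √(W + 14) = √(14 + W))
H = -868792 + √534 (H = √(14 + 520) - 1*868792 = √534 - 868792 = -868792 + √534 ≈ -8.6877e+5)
Z(√(797 + 768), 1243) + H = √(797 + 768) + (-868792 + √534) = √1565 + (-868792 + √534) = -868792 + √534 + √1565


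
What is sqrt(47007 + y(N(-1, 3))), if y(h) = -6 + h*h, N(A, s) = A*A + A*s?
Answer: sqrt(47005) ≈ 216.81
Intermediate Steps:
N(A, s) = A**2 + A*s
y(h) = -6 + h**2
sqrt(47007 + y(N(-1, 3))) = sqrt(47007 + (-6 + (-(-1 + 3))**2)) = sqrt(47007 + (-6 + (-1*2)**2)) = sqrt(47007 + (-6 + (-2)**2)) = sqrt(47007 + (-6 + 4)) = sqrt(47007 - 2) = sqrt(47005)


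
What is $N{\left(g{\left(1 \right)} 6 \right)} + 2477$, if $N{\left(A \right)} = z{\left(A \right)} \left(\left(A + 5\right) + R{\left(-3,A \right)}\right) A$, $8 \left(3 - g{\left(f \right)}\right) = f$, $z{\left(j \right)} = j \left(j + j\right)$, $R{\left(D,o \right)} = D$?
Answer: $\frac{25612249}{128} \approx 2.001 \cdot 10^{5}$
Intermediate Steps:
$z{\left(j \right)} = 2 j^{2}$ ($z{\left(j \right)} = j 2 j = 2 j^{2}$)
$g{\left(f \right)} = 3 - \frac{f}{8}$
$N{\left(A \right)} = 2 A^{3} \left(2 + A\right)$ ($N{\left(A \right)} = 2 A^{2} \left(\left(A + 5\right) - 3\right) A = 2 A^{2} \left(\left(5 + A\right) - 3\right) A = 2 A^{2} \left(2 + A\right) A = 2 A^{3} \left(2 + A\right)$)
$N{\left(g{\left(1 \right)} 6 \right)} + 2477 = 2 \left(\left(3 - \frac{1}{8}\right) 6\right)^{3} \left(2 + \left(3 - \frac{1}{8}\right) 6\right) + 2477 = 2 \left(\frac{23}{8} \cdot 6\right)^{3} \left(2 + \frac{23}{8} \cdot 6\right) + 2477 = 2 \left(\frac{69}{4}\right)^{3} \left(2 + \frac{69}{4}\right) + 2477 = 2 \cdot \frac{328509}{64} \cdot \frac{77}{4} + 2477 = \frac{25295193}{128} + 2477 = \frac{25612249}{128}$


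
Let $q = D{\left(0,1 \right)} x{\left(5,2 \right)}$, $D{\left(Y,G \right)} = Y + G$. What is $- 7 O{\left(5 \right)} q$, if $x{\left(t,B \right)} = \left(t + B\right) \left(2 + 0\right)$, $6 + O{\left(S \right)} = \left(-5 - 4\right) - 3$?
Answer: $1764$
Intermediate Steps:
$O{\left(S \right)} = -18$ ($O{\left(S \right)} = -6 - 12 = -18$)
$x{\left(t,B \right)} = 2 B + 2 t$ ($x{\left(t,B \right)} = \left(B + t\right) 2 = 2 B + 2 t$)
$D{\left(Y,G \right)} = G + Y$
$q = 14$ ($q = \left(1 + 0\right) \left(2 \cdot 2 + 2 \cdot 5\right) = 1 \left(4 + 10\right) = 1 \cdot 14 = 14$)
$- 7 O{\left(5 \right)} q = \left(-7\right) \left(-18\right) 14 = 126 \cdot 14 = 1764$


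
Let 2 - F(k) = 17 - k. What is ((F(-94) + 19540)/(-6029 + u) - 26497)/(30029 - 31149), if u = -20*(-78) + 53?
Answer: 39010061/1648640 ≈ 23.662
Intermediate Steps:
F(k) = -15 + k (F(k) = 2 - (17 - k) = 2 + (-17 + k) = -15 + k)
u = 1613 (u = 1560 + 53 = 1613)
((F(-94) + 19540)/(-6029 + u) - 26497)/(30029 - 31149) = (((-15 - 94) + 19540)/(-6029 + 1613) - 26497)/(30029 - 31149) = ((-109 + 19540)/(-4416) - 26497)/(-1120) = (19431*(-1/4416) - 26497)*(-1/1120) = (-6477/1472 - 26497)*(-1/1120) = -39010061/1472*(-1/1120) = 39010061/1648640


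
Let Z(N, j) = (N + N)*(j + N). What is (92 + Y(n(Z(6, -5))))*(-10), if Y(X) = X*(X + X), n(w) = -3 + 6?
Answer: -1100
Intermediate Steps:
Z(N, j) = 2*N*(N + j) (Z(N, j) = (2*N)*(N + j) = 2*N*(N + j))
n(w) = 3
Y(X) = 2*X² (Y(X) = X*(2*X) = 2*X²)
(92 + Y(n(Z(6, -5))))*(-10) = (92 + 2*3²)*(-10) = (92 + 2*9)*(-10) = (92 + 18)*(-10) = 110*(-10) = -1100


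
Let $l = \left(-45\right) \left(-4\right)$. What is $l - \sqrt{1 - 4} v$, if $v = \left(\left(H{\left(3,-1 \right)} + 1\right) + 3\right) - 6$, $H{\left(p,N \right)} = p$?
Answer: $180 - i \sqrt{3} \approx 180.0 - 1.732 i$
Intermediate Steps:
$l = 180$
$v = 1$ ($v = \left(\left(3 + 1\right) + 3\right) - 6 = \left(4 + 3\right) - 6 = 7 - 6 = 1$)
$l - \sqrt{1 - 4} v = 180 - \sqrt{1 - 4} \cdot 1 = 180 - \sqrt{-3} \cdot 1 = 180 - i \sqrt{3} \cdot 1 = 180 - i \sqrt{3}$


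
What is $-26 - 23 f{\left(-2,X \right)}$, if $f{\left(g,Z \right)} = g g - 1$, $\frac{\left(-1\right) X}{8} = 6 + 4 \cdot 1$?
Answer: $-95$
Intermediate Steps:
$X = -80$ ($X = - 8 \left(6 + 4 \cdot 1\right) = - 8 \left(6 + 4\right) = \left(-8\right) 10 = -80$)
$f{\left(g,Z \right)} = -1 + g^{2}$ ($f{\left(g,Z \right)} = g^{2} - 1 = -1 + g^{2}$)
$-26 - 23 f{\left(-2,X \right)} = -26 - 23 \left(-1 + \left(-2\right)^{2}\right) = -26 - 23 \left(-1 + 4\right) = -26 - 69 = -95$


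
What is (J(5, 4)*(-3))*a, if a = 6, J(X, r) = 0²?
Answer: 0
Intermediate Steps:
J(X, r) = 0
(J(5, 4)*(-3))*a = (0*(-3))*6 = 0*6 = 0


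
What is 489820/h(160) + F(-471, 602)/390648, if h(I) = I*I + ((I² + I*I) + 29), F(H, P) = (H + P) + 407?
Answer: 95694268681/15006547596 ≈ 6.3768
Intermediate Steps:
F(H, P) = 407 + H + P
h(I) = 29 + 3*I² (h(I) = I² + ((I² + I²) + 29) = I² + (2*I² + 29) = I² + (29 + 2*I²) = 29 + 3*I²)
489820/h(160) + F(-471, 602)/390648 = 489820/(29 + 3*160²) + (407 - 471 + 602)/390648 = 489820/(29 + 3*25600) + 538*(1/390648) = 489820/(29 + 76800) + 269/195324 = 489820/76829 + 269/195324 = 95694268681/15006547596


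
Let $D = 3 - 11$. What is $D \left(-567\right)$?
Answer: $4536$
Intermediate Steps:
$D = -8$ ($D = 3 - 11 = -8$)
$D \left(-567\right) = \left(-8\right) \left(-567\right) = 4536$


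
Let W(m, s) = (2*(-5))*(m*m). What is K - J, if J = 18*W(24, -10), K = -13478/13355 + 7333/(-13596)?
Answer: 18825371275297/181574580 ≈ 1.0368e+5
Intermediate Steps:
W(m, s) = -10*m²
K = -281179103/181574580 (K = -13478*1/13355 + 7333*(-1/13596) = -13478/13355 - 7333/13596 = -281179103/181574580 ≈ -1.5486)
J = -103680 (J = 18*(-10*24²) = 18*(-10*576) = 18*(-5760) = -103680)
K - J = -281179103/181574580 - 1*(-103680) = -281179103/181574580 + 103680 = 18825371275297/181574580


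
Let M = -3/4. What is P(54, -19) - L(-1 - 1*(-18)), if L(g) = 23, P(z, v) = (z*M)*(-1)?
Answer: 35/2 ≈ 17.500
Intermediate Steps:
M = -¾ (M = -3*¼ = -¾ ≈ -0.75000)
P(z, v) = 3*z/4 (P(z, v) = (z*(-¾))*(-1) = -3*z/4*(-1) = 3*z/4)
P(54, -19) - L(-1 - 1*(-18)) = (¾)*54 - 1*23 = 81/2 - 23 = 35/2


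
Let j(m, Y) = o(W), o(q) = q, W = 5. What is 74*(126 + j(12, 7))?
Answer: 9694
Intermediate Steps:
j(m, Y) = 5
74*(126 + j(12, 7)) = 74*(126 + 5) = 74*131 = 9694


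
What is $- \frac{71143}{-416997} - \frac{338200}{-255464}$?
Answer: $\frac{19900357594}{13315965201} \approx 1.4945$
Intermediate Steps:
$- \frac{71143}{-416997} - \frac{338200}{-255464} = \left(-71143\right) \left(- \frac{1}{416997}\right) - - \frac{42275}{31933} = \frac{71143}{416997} + \frac{42275}{31933} = \frac{19900357594}{13315965201}$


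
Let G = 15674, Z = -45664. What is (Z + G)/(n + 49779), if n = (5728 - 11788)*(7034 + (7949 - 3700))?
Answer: 29990/68325201 ≈ 0.00043893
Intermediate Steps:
n = -68374980 (n = -6060*(7034 + 4249) = -6060*11283 = -68374980)
(Z + G)/(n + 49779) = (-45664 + 15674)/(-68374980 + 49779) = -29990/(-68325201) = -29990*(-1/68325201) = 29990/68325201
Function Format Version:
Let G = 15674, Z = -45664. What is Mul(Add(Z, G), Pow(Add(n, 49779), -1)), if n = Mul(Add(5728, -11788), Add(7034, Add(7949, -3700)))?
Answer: Rational(29990, 68325201) ≈ 0.00043893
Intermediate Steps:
n = -68374980 (n = Mul(-6060, Add(7034, 4249)) = Mul(-6060, 11283) = -68374980)
Mul(Add(Z, G), Pow(Add(n, 49779), -1)) = Mul(Add(-45664, 15674), Pow(Add(-68374980, 49779), -1)) = Mul(-29990, Pow(-68325201, -1)) = Mul(-29990, Rational(-1, 68325201)) = Rational(29990, 68325201)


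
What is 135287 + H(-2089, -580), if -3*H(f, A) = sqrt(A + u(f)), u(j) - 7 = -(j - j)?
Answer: 135287 - I*sqrt(573)/3 ≈ 1.3529e+5 - 7.9791*I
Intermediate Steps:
u(j) = 7 (u(j) = 7 - (j - j) = 7 - 1*0 = 7 + 0 = 7)
H(f, A) = -sqrt(7 + A)/3 (H(f, A) = -sqrt(A + 7)/3 = -sqrt(7 + A)/3)
135287 + H(-2089, -580) = 135287 - sqrt(7 - 580)/3 = 135287 - I*sqrt(573)/3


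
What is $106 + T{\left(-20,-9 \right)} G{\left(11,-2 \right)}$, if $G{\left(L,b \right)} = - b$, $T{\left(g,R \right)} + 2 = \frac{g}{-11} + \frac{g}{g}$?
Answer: $\frac{1184}{11} \approx 107.64$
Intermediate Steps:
$T{\left(g,R \right)} = -1 - \frac{g}{11}$ ($T{\left(g,R \right)} = -2 + \left(\frac{g}{-11} + \frac{g}{g}\right) = -2 + \left(g \left(- \frac{1}{11}\right) + 1\right) = -2 - \left(-1 + \frac{g}{11}\right) = -1 - \frac{g}{11}$)
$106 + T{\left(-20,-9 \right)} G{\left(11,-2 \right)} = 106 + \left(-1 - - \frac{20}{11}\right) \left(\left(-1\right) \left(-2\right)\right) = 106 + \left(-1 + \frac{20}{11}\right) 2 = 106 + \frac{9}{11} \cdot 2 = 106 + \frac{18}{11} = \frac{1184}{11}$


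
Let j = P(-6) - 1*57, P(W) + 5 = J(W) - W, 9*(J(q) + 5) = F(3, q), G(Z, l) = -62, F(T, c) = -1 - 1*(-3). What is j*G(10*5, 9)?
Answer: 33914/9 ≈ 3768.2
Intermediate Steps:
F(T, c) = 2 (F(T, c) = -1 + 3 = 2)
J(q) = -43/9 (J(q) = -5 + (⅑)*2 = -5 + 2/9 = -43/9)
P(W) = -88/9 - W (P(W) = -5 + (-43/9 - W) = -88/9 - W)
j = -547/9 (j = (-88/9 - 1*(-6)) - 1*57 = (-88/9 + 6) - 57 = -34/9 - 57 = -547/9 ≈ -60.778)
j*G(10*5, 9) = -547/9*(-62) = 33914/9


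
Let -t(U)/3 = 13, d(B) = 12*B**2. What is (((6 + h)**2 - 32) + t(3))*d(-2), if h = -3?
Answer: -2976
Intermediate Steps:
t(U) = -39 (t(U) = -3*13 = -39)
(((6 + h)**2 - 32) + t(3))*d(-2) = (((6 - 3)**2 - 32) - 39)*(12*(-2)**2) = ((3**2 - 32) - 39)*(12*4) = ((9 - 32) - 39)*48 = (-23 - 39)*48 = -62*48 = -2976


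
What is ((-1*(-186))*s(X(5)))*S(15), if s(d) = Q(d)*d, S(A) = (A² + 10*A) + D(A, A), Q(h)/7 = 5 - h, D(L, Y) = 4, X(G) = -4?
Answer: -17764488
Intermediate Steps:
Q(h) = 35 - 7*h (Q(h) = 7*(5 - h) = 35 - 7*h)
S(A) = 4 + A² + 10*A (S(A) = (A² + 10*A) + 4 = 4 + A² + 10*A)
s(d) = d*(35 - 7*d) (s(d) = (35 - 7*d)*d = d*(35 - 7*d))
((-1*(-186))*s(X(5)))*S(15) = ((-1*(-186))*(7*(-4)*(5 - 1*(-4))))*(4 + 15² + 10*15) = (186*(7*(-4)*(5 + 4)))*(4 + 225 + 150) = (186*(7*(-4)*9))*379 = (186*(-252))*379 = -46872*379 = -17764488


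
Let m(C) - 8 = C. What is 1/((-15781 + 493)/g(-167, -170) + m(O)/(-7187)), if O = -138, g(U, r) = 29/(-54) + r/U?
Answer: -31170019/990850887598 ≈ -3.1458e-5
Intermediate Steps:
g(U, r) = -29/54 + r/U (g(U, r) = 29*(-1/54) + r/U = -29/54 + r/U)
m(C) = 8 + C
1/((-15781 + 493)/g(-167, -170) + m(O)/(-7187)) = 1/((-15781 + 493)/(-29/54 - 170/(-167)) + (8 - 138)/(-7187)) = 1/(-15288/(-29/54 - 170*(-1/167)) - 130*(-1/7187)) = 1/(-15288/(-29/54 + 170/167) + 130/7187) = 1/(-15288/4337/9018 + 130/7187) = 1/(-15288*9018/4337 + 130/7187) = 1/(-137867184/4337 + 130/7187) = 1/(-990850887598/31170019) = -31170019/990850887598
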